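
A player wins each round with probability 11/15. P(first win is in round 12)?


Geometric: P(X=12) = (1-p)^(k-1)×p = (4/15)^11×11/15 = 46137344/129746337890625

P(X=12) = 46137344/129746337890625 ≈ 0.00%


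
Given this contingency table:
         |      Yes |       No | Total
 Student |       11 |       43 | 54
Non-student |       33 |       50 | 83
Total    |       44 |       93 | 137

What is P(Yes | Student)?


P(Yes | Student) = 11/(11+43) = 11/54

P(Yes|Student) = 11/54 ≈ 20.37%


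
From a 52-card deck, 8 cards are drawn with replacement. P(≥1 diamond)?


P(not a diamond) = 39/52 = 3/4
P(none in 8 draws) = (3/4)^8 = 6561/65536
P(≥1 diamond) = 1 - 6561/65536 = 58975/65536

P = 58975/65536 ≈ 89.99%


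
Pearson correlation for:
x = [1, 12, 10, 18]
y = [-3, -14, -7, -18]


n=4, Σx=41, Σy=-42, Σxy=-565, Σx²=569, Σy²=578
r = (4×(-565) - 41×(-42))/√((4×569 - 41²)(4×578 - (-42)²))
= -538/√(595×548) = -538/√326060 ≈ -538/571.0166 ≈ -0.9422

r ≈ -0.9422


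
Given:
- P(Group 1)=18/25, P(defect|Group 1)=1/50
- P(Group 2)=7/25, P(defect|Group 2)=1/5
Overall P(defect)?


P(B) = Σ P(B|Aᵢ)×P(Aᵢ)
  1/50×18/25 = 9/625
  1/5×7/25 = 7/125
Sum = 44/625

P(defect) = 44/625 ≈ 7.04%


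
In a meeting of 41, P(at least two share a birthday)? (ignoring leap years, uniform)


P(all different) = Π(365-i)/365 for i=0..40
= 0.096848
P(match) = 1 - 0.096848 = 0.903152

P ≈ 0.9032 ≈ 90.32%


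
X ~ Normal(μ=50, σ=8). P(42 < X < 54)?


z₁=(42-50)/8=-1.0, z₂=(54-50)/8=0.5
P = Φ(0.5) - Φ(-1.0) = 0.691462 - 0.158655 = 0.532807 ≈ 0.5328

P(42 < X < 54) ≈ 0.5328


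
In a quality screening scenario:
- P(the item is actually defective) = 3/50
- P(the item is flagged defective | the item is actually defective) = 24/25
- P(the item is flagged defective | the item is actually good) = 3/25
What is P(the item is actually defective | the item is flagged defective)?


Using Bayes' theorem:
P(A|B) = P(B|A)·P(A) / P(B)

P(the item is flagged defective) = 24/25 × 3/50 + 3/25 × 47/50
= 36/625 + 141/1250 = 213/1250

P(the item is actually defective|the item is flagged defective) = (36/625) / (213/1250) = 24/71

P(the item is actually defective|the item is flagged defective) = 24/71 ≈ 33.80%


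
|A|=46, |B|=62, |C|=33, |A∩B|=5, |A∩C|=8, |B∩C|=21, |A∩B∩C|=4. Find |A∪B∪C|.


|A∪B∪C| = 46+62+33-5-8-21+4 = 111

|A∪B∪C| = 111


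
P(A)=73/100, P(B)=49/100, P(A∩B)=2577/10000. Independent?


P(A)×P(B) = 3577/10000
P(A∩B) = 2577/10000
Not equal → NOT independent

No, not independent


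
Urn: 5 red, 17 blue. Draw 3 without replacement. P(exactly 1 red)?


Hypergeometric: C(5,1)×C(17,2)/C(22,3)
= 5×136/1540 = 34/77

P(X=1) = 34/77 ≈ 44.16%


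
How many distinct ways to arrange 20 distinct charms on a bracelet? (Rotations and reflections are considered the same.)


Free circular arrangements: rotations and reflections both identified.
(n-1)!/2 = 19!/2 = 121645100408832000/2 = 60822550204416000

60822550204416000


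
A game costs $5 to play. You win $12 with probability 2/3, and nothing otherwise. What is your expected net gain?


E[gain] = (12-5)×2/3 + (-5)×1/3
= 14/3 - 5/3 = 3

Expected net gain = $3 ≈ $3.00


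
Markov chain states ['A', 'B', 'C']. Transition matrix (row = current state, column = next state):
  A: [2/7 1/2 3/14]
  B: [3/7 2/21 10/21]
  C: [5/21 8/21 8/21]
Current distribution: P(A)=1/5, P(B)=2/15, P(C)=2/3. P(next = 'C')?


P(next=C) = Σᵢ P(now=i)×P(i→C)
= 1/5×3/14 + 2/15×10/21 + 2/3×8/21
= 3/70 + 4/63 + 16/63 = 227/630

P = 227/630 ≈ 0.3603


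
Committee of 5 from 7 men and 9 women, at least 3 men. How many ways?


Count by #men:
  3M,2W: C(7,3)×C(9,2)=1260
  4M,1W: C(7,4)×C(9,1)=315
  5M,0W: C(7,5)×C(9,0)=21
Total = 1596

1596


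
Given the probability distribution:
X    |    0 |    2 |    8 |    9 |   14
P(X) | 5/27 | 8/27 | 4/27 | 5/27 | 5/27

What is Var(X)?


E[X] = 163/27
E[X²] = 1673/27
Var(X) = E[X²] - (E[X])² = 1673/27 - 26569/729 = 18602/729

Var(X) = 18602/729 ≈ 25.5171


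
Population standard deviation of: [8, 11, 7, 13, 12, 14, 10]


Mean = 75/7
  (8-75/7)²=361/49
  (11-75/7)²=4/49
  (7-75/7)²=676/49
  (13-75/7)²=256/49
  (12-75/7)²=81/49
  (14-75/7)²=529/49
  (10-75/7)²=25/49
Σ(x-μ)² = 276/7
σ² = (276/7)/7 = 276/49

σ = √(276/49) ≈ 2.3733


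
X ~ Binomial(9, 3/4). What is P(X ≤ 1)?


P(X ≤ 1) = Σ P(X=i) for i=0..1
P(X=0) = 1/262144
P(X=1) = 27/262144
Sum = 7/65536

P(X ≤ 1) = 7/65536 ≈ 0.01%


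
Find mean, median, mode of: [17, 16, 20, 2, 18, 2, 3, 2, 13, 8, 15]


Sorted: [2, 2, 2, 3, 8, 13, 15, 16, 17, 18, 20]
Mean = 116/11
Median = 13
Freq: {17: 1, 16: 1, 20: 1, 2: 3, 18: 1, 3: 1, 13: 1, 8: 1, 15: 1}
Mode: [2]

Mean=116/11, Median=13, Mode=2


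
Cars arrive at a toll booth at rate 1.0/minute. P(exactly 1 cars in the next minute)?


Poisson(λ=1.0): P(X=1) = e^(-λ)×λ^k/k!
= e^(-1.0) × 1.0^1 / 1!
≈ 0.3678794412 × 1 / 1 ≈ 0.367879

P(X=1) ≈ 0.367879 ≈ 36.79%


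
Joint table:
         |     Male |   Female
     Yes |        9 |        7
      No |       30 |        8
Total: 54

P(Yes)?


P(Yes) = (9+7)/54 = 16/54 = 8/27

P(Yes) = 8/27 ≈ 29.63%


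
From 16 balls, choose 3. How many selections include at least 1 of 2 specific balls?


Complement: C(16,3) - C(14,3) = 560 - 364 = 196

196


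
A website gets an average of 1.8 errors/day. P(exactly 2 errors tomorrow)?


Poisson(λ=1.8): P(X=2) = e^(-λ)×λ^k/k!
= e^(-1.8) × 1.8^2 / 2!
≈ 0.1652988882 × 3.24 / 2 ≈ 0.267784

P(X=2) ≈ 0.267784 ≈ 26.78%


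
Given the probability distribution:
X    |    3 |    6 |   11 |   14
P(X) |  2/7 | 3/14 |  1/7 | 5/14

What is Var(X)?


E[X] = 61/7
E[X²] = 683/7
Var(X) = E[X²] - (E[X])² = 683/7 - 3721/49 = 1060/49

Var(X) = 1060/49 ≈ 21.6327


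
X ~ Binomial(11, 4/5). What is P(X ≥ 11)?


P(X ≥ 11) = Σ P(X=i) for i=11..11
P(X=11) = 4194304/48828125
Sum = 4194304/48828125

P(X ≥ 11) = 4194304/48828125 ≈ 8.59%


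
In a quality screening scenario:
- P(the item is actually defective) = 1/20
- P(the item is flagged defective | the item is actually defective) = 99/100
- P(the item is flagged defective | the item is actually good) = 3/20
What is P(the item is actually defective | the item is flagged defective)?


Using Bayes' theorem:
P(A|B) = P(B|A)·P(A) / P(B)

P(the item is flagged defective) = 99/100 × 1/20 + 3/20 × 19/20
= 99/2000 + 57/400 = 24/125

P(the item is actually defective|the item is flagged defective) = (99/2000) / (24/125) = 33/128

P(the item is actually defective|the item is flagged defective) = 33/128 ≈ 25.78%


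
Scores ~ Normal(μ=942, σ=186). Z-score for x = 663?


z = (x - μ)/σ = (663 - 942)/186 = -1.5

z = -1.5


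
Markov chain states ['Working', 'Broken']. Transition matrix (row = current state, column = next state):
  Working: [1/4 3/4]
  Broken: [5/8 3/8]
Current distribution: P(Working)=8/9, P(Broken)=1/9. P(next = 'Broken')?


P(next=Broken) = Σᵢ P(now=i)×P(i→Broken)
= 8/9×3/4 + 1/9×3/8
= 2/3 + 1/24 = 17/24

P = 17/24 ≈ 0.7083


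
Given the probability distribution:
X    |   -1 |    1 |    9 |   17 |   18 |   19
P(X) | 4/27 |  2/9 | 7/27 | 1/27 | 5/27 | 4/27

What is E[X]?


E[X] = Σ x·P(X=x)
= (-1)×(4/27) + (1)×(2/9) + (9)×(7/27) + (17)×(1/27) + (18)×(5/27) + (19)×(4/27)
= 248/27

E[X] = 248/27


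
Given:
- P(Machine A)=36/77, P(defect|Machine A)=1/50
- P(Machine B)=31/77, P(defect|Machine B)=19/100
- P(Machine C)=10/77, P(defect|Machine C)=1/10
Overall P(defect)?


P(B) = Σ P(B|Aᵢ)×P(Aᵢ)
  1/50×36/77 = 18/1925
  19/100×31/77 = 589/7700
  1/10×10/77 = 1/77
Sum = 761/7700

P(defect) = 761/7700 ≈ 9.88%


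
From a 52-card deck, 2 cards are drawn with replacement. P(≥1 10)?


P(not a 10) = 48/52 = 12/13
P(none in 2 draws) = (12/13)^2 = 144/169
P(≥1 10) = 1 - 144/169 = 25/169

P = 25/169 ≈ 14.79%


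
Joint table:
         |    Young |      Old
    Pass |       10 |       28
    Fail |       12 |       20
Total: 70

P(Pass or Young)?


P(Pass∨Young) = P(Pass) + P(Young) - P(Pass∧Young)
= (38 + 22 - 10)/70 = 50/70 = 5/7

P = 5/7 ≈ 71.43%


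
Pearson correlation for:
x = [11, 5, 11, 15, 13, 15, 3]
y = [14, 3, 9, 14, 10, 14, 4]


n=7, Σx=73, Σy=68, Σxy=830, Σx²=895, Σy²=794
r = (7×830 - 73×68)/√((7×895 - 73²)(7×794 - 68²))
= 846/√(936×934) = 846/√874224 ≈ 846/934.9995 ≈ 0.9048

r ≈ 0.9048


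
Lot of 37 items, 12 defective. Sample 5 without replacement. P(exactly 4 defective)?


Hypergeometric: C(12,4)×C(25,1)/C(37,5)
= 495×25/435897 = 125/4403

P(X=4) = 125/4403 ≈ 2.84%


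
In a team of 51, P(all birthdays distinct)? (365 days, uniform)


P(all different) = Π(365-i)/365 for i=0..50
= (365/365)×(364/365)×...×(315/365)
= 0.025568

P ≈ 0.0256 ≈ 2.56%


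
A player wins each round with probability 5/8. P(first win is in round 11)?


Geometric: P(X=11) = (1-p)^(k-1)×p = (3/8)^10×5/8 = 295245/8589934592

P(X=11) = 295245/8589934592 ≈ 0.00%


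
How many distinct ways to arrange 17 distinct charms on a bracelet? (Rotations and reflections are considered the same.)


Free circular arrangements: rotations and reflections both identified.
(n-1)!/2 = 16!/2 = 20922789888000/2 = 10461394944000

10461394944000


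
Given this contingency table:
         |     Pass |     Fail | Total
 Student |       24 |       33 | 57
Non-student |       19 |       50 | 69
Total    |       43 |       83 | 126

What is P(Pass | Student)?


P(Pass | Student) = 24/(24+33) = 24/57 = 8/19

P(Pass|Student) = 8/19 ≈ 42.11%


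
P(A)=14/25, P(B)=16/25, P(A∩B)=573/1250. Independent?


P(A)×P(B) = 224/625
P(A∩B) = 573/1250
Not equal → NOT independent

No, not independent


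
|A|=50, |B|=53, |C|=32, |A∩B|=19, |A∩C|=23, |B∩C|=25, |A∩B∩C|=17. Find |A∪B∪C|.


|A∪B∪C| = 50+53+32-19-23-25+17 = 85

|A∪B∪C| = 85


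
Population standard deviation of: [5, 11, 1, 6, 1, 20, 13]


Mean = 57/7
  (5-57/7)²=484/49
  (11-57/7)²=400/49
  (1-57/7)²=2500/49
  (6-57/7)²=225/49
  (1-57/7)²=2500/49
  (20-57/7)²=6889/49
  (13-57/7)²=1156/49
Σ(x-μ)² = 2022/7
σ² = (2022/7)/7 = 2022/49

σ = √(2022/49) ≈ 6.4238


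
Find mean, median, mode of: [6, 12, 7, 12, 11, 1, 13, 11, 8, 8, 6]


Sorted: [1, 6, 6, 7, 8, 8, 11, 11, 12, 12, 13]
Mean = 95/11
Median = 8
Freq: {6: 2, 12: 2, 7: 1, 11: 2, 1: 1, 13: 1, 8: 2}
Mode: [6, 8, 11, 12]

Mean=95/11, Median=8, Mode=[6, 8, 11, 12]


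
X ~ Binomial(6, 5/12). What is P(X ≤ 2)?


P(X ≤ 2) = Σ P(X=i) for i=0..2
P(X=0) = 117649/2985984
P(X=1) = 84035/497664
P(X=2) = 300125/995328
Sum = 761117/1492992

P(X ≤ 2) = 761117/1492992 ≈ 50.98%


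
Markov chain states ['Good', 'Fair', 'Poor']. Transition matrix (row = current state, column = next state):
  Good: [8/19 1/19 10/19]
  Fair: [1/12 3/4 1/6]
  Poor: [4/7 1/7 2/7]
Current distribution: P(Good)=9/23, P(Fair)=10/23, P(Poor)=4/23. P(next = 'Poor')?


P(next=Poor) = Σᵢ P(now=i)×P(i→Poor)
= 9/23×10/19 + 10/23×1/6 + 4/23×2/7
= 90/437 + 5/69 + 8/161 = 3011/9177

P = 3011/9177 ≈ 0.3281


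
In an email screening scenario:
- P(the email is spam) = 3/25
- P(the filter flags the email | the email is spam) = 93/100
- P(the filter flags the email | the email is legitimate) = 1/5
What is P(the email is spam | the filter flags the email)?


Using Bayes' theorem:
P(A|B) = P(B|A)·P(A) / P(B)

P(the filter flags the email) = 93/100 × 3/25 + 1/5 × 22/25
= 279/2500 + 22/125 = 719/2500

P(the email is spam|the filter flags the email) = (279/2500) / (719/2500) = 279/719

P(the email is spam|the filter flags the email) = 279/719 ≈ 38.80%


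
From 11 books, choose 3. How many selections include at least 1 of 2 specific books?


Complement: C(11,3) - C(9,3) = 165 - 84 = 81

81


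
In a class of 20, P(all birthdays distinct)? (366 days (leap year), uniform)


P(all different) = Π(366-i)/366 for i=0..19
= (366/366)×(365/366)×...×(347/366)
= 0.589430

P ≈ 0.5894 ≈ 58.94%


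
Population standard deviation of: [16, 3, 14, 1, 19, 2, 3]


Mean = 58/7
  (16-58/7)²=2916/49
  (3-58/7)²=1369/49
  (14-58/7)²=1600/49
  (1-58/7)²=2601/49
  (19-58/7)²=5625/49
  (2-58/7)²=1936/49
  (3-58/7)²=1369/49
Σ(x-μ)² = 2488/7
σ² = (2488/7)/7 = 2488/49

σ = √(2488/49) ≈ 7.1257


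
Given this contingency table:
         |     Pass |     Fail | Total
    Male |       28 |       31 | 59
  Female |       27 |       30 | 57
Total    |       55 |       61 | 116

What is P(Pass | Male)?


P(Pass | Male) = 28/(28+31) = 28/59

P(Pass|Male) = 28/59 ≈ 47.46%


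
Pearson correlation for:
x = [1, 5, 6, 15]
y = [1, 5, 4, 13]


n=4, Σx=27, Σy=23, Σxy=245, Σx²=287, Σy²=211
r = (4×245 - 27×23)/√((4×287 - 27²)(4×211 - 23²))
= 359/√(419×315) = 359/√131985 ≈ 359/363.2974 ≈ 0.9882

r ≈ 0.9882


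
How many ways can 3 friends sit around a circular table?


Circular arrangements of 3 distinct objects: fix one position to break rotational symmetry.
(n-1)! = 2! = 2

2


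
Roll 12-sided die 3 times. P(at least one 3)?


P(no 3)^3 = (11/12)^3 = 1331/1728
P(≥1) = 1 - 1331/1728 = 397/1728

P = 397/1728 ≈ 22.97%


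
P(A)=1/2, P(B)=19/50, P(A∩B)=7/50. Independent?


P(A)×P(B) = 19/100
P(A∩B) = 7/50
Not equal → NOT independent

No, not independent


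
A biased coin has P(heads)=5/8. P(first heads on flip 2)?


Geometric: P(X=2) = (1-p)^(k-1)×p = (3/8)^1×5/8 = 15/64

P(X=2) = 15/64 ≈ 23.44%


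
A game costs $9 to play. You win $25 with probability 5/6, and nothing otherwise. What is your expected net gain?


E[gain] = (25-9)×5/6 + (-9)×1/6
= 40/3 - 3/2 = 71/6

Expected net gain = $71/6 ≈ $11.83


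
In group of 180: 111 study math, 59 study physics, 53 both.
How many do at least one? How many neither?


|A∪B| = 111+59-53 = 117
Neither = 180-117 = 63

At least one: 117; Neither: 63


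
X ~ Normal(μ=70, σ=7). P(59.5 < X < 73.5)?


z₁=(59.5-70)/7=-1.5, z₂=(73.5-70)/7=0.5
P = Φ(0.5) - Φ(-1.5) = 0.691462 - 0.066807 = 0.624655 ≈ 0.6247

P(59.5 < X < 73.5) ≈ 0.6247


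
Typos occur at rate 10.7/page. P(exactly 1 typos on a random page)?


Poisson(λ=10.7): P(X=1) = e^(-λ)×λ^k/k!
= e^(-10.7) × 10.7^1 / 1!
≈ 2.254493791e-05 × 10.7 / 1 ≈ 0.000241

P(X=1) ≈ 0.000241 ≈ 0.02%


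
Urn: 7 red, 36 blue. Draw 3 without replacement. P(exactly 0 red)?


Hypergeometric: C(7,0)×C(36,3)/C(43,3)
= 1×7140/12341 = 1020/1763

P(X=0) = 1020/1763 ≈ 57.86%


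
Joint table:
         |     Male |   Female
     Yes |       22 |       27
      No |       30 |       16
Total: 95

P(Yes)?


P(Yes) = (22+27)/95 = 49/95

P(Yes) = 49/95 ≈ 51.58%


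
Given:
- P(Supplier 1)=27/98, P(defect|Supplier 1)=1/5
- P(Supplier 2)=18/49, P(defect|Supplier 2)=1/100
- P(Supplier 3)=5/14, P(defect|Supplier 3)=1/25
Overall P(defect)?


P(B) = Σ P(B|Aᵢ)×P(Aᵢ)
  1/5×27/98 = 27/490
  1/100×18/49 = 9/2450
  1/25×5/14 = 1/70
Sum = 179/2450

P(defect) = 179/2450 ≈ 7.31%


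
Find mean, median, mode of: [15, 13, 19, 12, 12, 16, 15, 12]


Sorted: [12, 12, 12, 13, 15, 15, 16, 19]
Mean = 114/8 = 57/4
Median = 14
Freq: {15: 2, 13: 1, 19: 1, 12: 3, 16: 1}
Mode: [12]

Mean=57/4, Median=14, Mode=12


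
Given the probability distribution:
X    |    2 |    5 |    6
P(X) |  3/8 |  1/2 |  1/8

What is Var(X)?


E[X] = 4
E[X²] = 37/2
Var(X) = E[X²] - (E[X])² = 37/2 - 16 = 5/2

Var(X) = 5/2 ≈ 2.5000


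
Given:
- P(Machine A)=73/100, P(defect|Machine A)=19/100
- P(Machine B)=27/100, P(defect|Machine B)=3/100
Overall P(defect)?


P(B) = Σ P(B|Aᵢ)×P(Aᵢ)
  19/100×73/100 = 1387/10000
  3/100×27/100 = 81/10000
Sum = 367/2500

P(defect) = 367/2500 ≈ 14.68%


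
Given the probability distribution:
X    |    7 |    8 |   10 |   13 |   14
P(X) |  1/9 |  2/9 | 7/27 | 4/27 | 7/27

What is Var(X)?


E[X] = 289/27
E[X²] = 1093/9
Var(X) = E[X²] - (E[X])² = 1093/9 - 83521/729 = 5012/729

Var(X) = 5012/729 ≈ 6.8752


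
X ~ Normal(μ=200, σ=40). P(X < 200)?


z = (200-200)/40 = 0.0
P(Z < 0.0) = 0.5000

P(X < 200) ≈ 0.5000


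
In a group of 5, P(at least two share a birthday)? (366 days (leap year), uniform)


P(all different) = Π(366-i)/366 for i=0..4
= 0.972938
P(match) = 1 - 0.972938 = 0.027062

P ≈ 0.0271 ≈ 2.71%


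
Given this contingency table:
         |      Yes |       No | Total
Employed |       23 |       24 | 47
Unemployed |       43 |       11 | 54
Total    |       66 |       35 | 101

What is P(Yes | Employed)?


P(Yes | Employed) = 23/(23+24) = 23/47

P(Yes|Employed) = 23/47 ≈ 48.94%


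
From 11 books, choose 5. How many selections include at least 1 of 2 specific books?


Complement: C(11,5) - C(9,5) = 462 - 126 = 336

336


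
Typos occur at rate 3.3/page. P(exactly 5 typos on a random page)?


Poisson(λ=3.3): P(X=5) = e^(-λ)×λ^k/k!
= e^(-3.3) × 3.3^5 / 5!
≈ 0.0368831674 × 391.35393 / 120 ≈ 0.120286

P(X=5) ≈ 0.120286 ≈ 12.03%


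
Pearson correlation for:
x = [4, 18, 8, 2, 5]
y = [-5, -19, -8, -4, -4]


n=5, Σx=37, Σy=-40, Σxy=-454, Σx²=433, Σy²=482
r = (5×(-454) - 37×(-40))/√((5×433 - 37²)(5×482 - (-40)²))
= -790/√(796×810) = -790/√644760 ≈ -790/802.9695 ≈ -0.9838

r ≈ -0.9838


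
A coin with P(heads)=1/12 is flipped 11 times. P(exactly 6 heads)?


Binomial: P(X=6) = C(11,6)×p^6×(1-p)^5
= 462 × 1/2985984 × 161051/248832 = 12400927/123834728448

P(X=6) = 12400927/123834728448 ≈ 0.01%


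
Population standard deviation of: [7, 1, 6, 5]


Mean = 19/4
  (7-19/4)²=81/16
  (1-19/4)²=225/16
  (6-19/4)²=25/16
  (5-19/4)²=1/16
Σ(x-μ)² = 83/4
σ² = (83/4)/4 = 83/16

σ = √(83/16) ≈ 2.2776


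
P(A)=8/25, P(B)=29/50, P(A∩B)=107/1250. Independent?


P(A)×P(B) = 116/625
P(A∩B) = 107/1250
Not equal → NOT independent

No, not independent


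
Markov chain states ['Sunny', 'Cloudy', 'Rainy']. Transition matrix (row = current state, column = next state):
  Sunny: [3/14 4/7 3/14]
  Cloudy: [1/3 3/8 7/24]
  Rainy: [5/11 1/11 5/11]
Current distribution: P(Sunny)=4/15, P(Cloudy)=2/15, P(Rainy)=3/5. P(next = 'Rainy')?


P(next=Rainy) = Σᵢ P(now=i)×P(i→Rainy)
= 4/15×3/14 + 2/15×7/24 + 3/5×5/11
= 2/35 + 7/180 + 3/11 = 5111/13860

P = 5111/13860 ≈ 0.3688


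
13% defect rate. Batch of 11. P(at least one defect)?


P(all good) = (87/100)^11 = 2161283703465490489863/10000000000000000000000
P(≥1 defect) = 7838716296534509510137/10000000000000000000000

P = 7838716296534509510137/10000000000000000000000 ≈ 78.39%


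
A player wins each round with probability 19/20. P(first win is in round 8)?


Geometric: P(X=8) = (1-p)^(k-1)×p = (1/20)^7×19/20 = 19/25600000000

P(X=8) = 19/25600000000 ≈ 0.00%


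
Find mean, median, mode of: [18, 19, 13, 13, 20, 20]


Sorted: [13, 13, 18, 19, 20, 20]
Mean = 103/6
Median = 37/2
Freq: {18: 1, 19: 1, 13: 2, 20: 2}
Mode: [13, 20]

Mean=103/6, Median=37/2, Mode=[13, 20]


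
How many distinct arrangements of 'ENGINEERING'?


Letters: 11, freq: {'E': 3, 'N': 3, 'G': 2, 'I': 2, 'R': 1}
11!/(3!×3!×2!×2!×1!) = 39916800/144 = 277200

277200


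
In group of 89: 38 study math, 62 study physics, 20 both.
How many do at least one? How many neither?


|A∪B| = 38+62-20 = 80
Neither = 89-80 = 9

At least one: 80; Neither: 9


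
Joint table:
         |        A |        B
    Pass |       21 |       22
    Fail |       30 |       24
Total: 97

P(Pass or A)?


P(Pass∨A) = P(Pass) + P(A) - P(Pass∧A)
= (43 + 51 - 21)/97 = 73/97

P = 73/97 ≈ 75.26%


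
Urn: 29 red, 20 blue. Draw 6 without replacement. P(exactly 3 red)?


Hypergeometric: C(29,3)×C(20,3)/C(49,6)
= 3654×1140/13983816 = 24795/83237

P(X=3) = 24795/83237 ≈ 29.79%


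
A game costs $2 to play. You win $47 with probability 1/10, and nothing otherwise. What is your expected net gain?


E[gain] = (47-2)×1/10 + (-2)×9/10
= 9/2 - 9/5 = 27/10

Expected net gain = $27/10 ≈ $2.70


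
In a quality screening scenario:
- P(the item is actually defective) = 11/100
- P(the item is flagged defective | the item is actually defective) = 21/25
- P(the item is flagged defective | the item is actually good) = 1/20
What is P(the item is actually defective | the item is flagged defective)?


Using Bayes' theorem:
P(A|B) = P(B|A)·P(A) / P(B)

P(the item is flagged defective) = 21/25 × 11/100 + 1/20 × 89/100
= 231/2500 + 89/2000 = 1369/10000

P(the item is actually defective|the item is flagged defective) = (231/2500) / (1369/10000) = 924/1369

P(the item is actually defective|the item is flagged defective) = 924/1369 ≈ 67.49%


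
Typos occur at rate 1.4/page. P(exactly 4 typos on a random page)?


Poisson(λ=1.4): P(X=4) = e^(-λ)×λ^k/k!
= e^(-1.4) × 1.4^4 / 4!
≈ 0.2465969639 × 3.8416 / 24 ≈ 0.039472

P(X=4) ≈ 0.039472 ≈ 3.95%


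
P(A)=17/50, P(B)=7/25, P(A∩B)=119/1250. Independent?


P(A)×P(B) = 119/1250
P(A∩B) = 119/1250
Equal ✓ → Independent

Yes, independent


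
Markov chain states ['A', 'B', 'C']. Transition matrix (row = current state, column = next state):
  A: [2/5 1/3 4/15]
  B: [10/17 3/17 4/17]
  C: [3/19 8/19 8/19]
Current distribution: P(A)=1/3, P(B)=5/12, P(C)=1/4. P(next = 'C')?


P(next=C) = Σᵢ P(now=i)×P(i→C)
= 1/3×4/15 + 5/12×4/17 + 1/4×8/19
= 4/45 + 5/51 + 2/19 = 4247/14535

P = 4247/14535 ≈ 0.2922


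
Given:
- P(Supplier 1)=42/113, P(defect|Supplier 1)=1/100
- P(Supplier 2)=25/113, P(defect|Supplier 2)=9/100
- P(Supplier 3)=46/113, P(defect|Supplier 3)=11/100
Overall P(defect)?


P(B) = Σ P(B|Aᵢ)×P(Aᵢ)
  1/100×42/113 = 21/5650
  9/100×25/113 = 9/452
  11/100×46/113 = 253/5650
Sum = 773/11300

P(defect) = 773/11300 ≈ 6.84%


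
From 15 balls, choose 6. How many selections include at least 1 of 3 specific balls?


Complement: C(15,6) - C(12,6) = 5005 - 924 = 4081

4081


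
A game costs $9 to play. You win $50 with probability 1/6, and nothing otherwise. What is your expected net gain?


E[gain] = (50-9)×1/6 + (-9)×5/6
= 41/6 - 15/2 = -2/3

Expected net gain = $-2/3 ≈ $-0.67


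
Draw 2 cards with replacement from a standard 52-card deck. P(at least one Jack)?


P(not a Jack) = 48/52 = 12/13
P(none in 2 draws) = (12/13)^2 = 144/169
P(≥1 Jack) = 1 - 144/169 = 25/169

P = 25/169 ≈ 14.79%


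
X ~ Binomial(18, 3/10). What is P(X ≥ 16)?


P(X ≥ 16) = Σ P(X=i) for i=16..18
P(X=16) = 322721267337/1000000000000000000
P(X=17) = 8135830269/500000000000000000
P(X=18) = 387420489/1000000000000000000
Sum = 84845087091/250000000000000000

P(X ≥ 16) = 84845087091/250000000000000000 ≈ 0.00%


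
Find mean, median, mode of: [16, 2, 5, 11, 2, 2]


Sorted: [2, 2, 2, 5, 11, 16]
Mean = 38/6 = 19/3
Median = 7/2
Freq: {16: 1, 2: 3, 5: 1, 11: 1}
Mode: [2]

Mean=19/3, Median=7/2, Mode=2


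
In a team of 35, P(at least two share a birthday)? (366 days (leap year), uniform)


P(all different) = Π(366-i)/366 for i=0..34
= 0.186502
P(match) = 1 - 0.186502 = 0.813498

P ≈ 0.8135 ≈ 81.35%


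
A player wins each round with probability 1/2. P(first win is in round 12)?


Geometric: P(X=12) = (1-p)^(k-1)×p = (1/2)^11×1/2 = 1/4096

P(X=12) = 1/4096 ≈ 0.02%


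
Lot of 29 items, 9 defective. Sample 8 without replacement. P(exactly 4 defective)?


Hypergeometric: C(9,4)×C(20,4)/C(29,8)
= 126×4845/4292145 = 13566/95381

P(X=4) = 13566/95381 ≈ 14.22%


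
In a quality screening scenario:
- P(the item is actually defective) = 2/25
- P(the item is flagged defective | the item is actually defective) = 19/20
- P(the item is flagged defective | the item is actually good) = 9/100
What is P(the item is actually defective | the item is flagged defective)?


Using Bayes' theorem:
P(A|B) = P(B|A)·P(A) / P(B)

P(the item is flagged defective) = 19/20 × 2/25 + 9/100 × 23/25
= 19/250 + 207/2500 = 397/2500

P(the item is actually defective|the item is flagged defective) = (19/250) / (397/2500) = 190/397

P(the item is actually defective|the item is flagged defective) = 190/397 ≈ 47.86%


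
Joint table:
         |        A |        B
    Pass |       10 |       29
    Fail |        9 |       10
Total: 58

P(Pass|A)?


P(Pass|A) = 10/(10+9) = 10/19

P = 10/19 ≈ 52.63%


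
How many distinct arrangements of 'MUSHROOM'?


Letters: 8, freq: {'M': 2, 'U': 1, 'S': 1, 'H': 1, 'R': 1, 'O': 2}
8!/(2!×1!×1!×1!×1!×2!) = 40320/4 = 10080

10080


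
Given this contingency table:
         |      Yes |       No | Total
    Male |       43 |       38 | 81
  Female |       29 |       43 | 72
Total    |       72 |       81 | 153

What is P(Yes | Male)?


P(Yes | Male) = 43/(43+38) = 43/81

P(Yes|Male) = 43/81 ≈ 53.09%


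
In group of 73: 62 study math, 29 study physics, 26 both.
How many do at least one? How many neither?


|A∪B| = 62+29-26 = 65
Neither = 73-65 = 8

At least one: 65; Neither: 8


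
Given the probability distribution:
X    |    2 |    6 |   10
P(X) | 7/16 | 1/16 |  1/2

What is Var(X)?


E[X] = 25/4
E[X²] = 54
Var(X) = E[X²] - (E[X])² = 54 - 625/16 = 239/16

Var(X) = 239/16 ≈ 14.9375


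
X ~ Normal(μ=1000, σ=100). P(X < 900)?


z = (900-1000)/100 = -1.0
P(Z < -1.0) = 0.1587

P(X < 900) ≈ 0.1587


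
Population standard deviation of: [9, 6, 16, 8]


Mean = 39/4
  (9-39/4)²=9/16
  (6-39/4)²=225/16
  (16-39/4)²=625/16
  (8-39/4)²=49/16
Σ(x-μ)² = 227/4
σ² = (227/4)/4 = 227/16

σ = √(227/16) ≈ 3.7666


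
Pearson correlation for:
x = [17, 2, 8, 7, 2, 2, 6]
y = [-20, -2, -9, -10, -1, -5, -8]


n=7, Σx=44, Σy=-55, Σxy=-546, Σx²=450, Σy²=675
r = (7×(-546) - 44×(-55))/√((7×450 - 44²)(7×675 - (-55)²))
= -1402/√(1214×1700) = -1402/√2063800 ≈ -1402/1436.5932 ≈ -0.9759

r ≈ -0.9759


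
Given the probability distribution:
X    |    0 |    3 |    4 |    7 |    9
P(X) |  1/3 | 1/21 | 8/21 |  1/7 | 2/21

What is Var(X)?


E[X] = 74/21
E[X²] = 446/21
Var(X) = E[X²] - (E[X])² = 446/21 - 5476/441 = 3890/441

Var(X) = 3890/441 ≈ 8.8209


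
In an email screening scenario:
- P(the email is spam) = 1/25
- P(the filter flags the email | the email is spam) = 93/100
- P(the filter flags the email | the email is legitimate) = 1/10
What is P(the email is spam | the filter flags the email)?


Using Bayes' theorem:
P(A|B) = P(B|A)·P(A) / P(B)

P(the filter flags the email) = 93/100 × 1/25 + 1/10 × 24/25
= 93/2500 + 12/125 = 333/2500

P(the email is spam|the filter flags the email) = (93/2500) / (333/2500) = 31/111

P(the email is spam|the filter flags the email) = 31/111 ≈ 27.93%


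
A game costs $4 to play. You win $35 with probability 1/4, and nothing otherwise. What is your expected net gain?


E[gain] = (35-4)×1/4 + (-4)×3/4
= 31/4 - 3 = 19/4

Expected net gain = $19/4 ≈ $4.75


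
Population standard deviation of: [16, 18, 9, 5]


Mean = 48/4 = 12
  (16-12)²=16
  (18-12)²=36
  (9-12)²=9
  (5-12)²=49
Σ(x-μ)² = 110
σ² = 110/4 = 55/2

σ = √(55/2) ≈ 5.2440


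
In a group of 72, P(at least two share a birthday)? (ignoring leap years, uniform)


P(all different) = Π(365-i)/365 for i=0..71
= 0.000547
P(match) = 1 - 0.000547 = 0.999453

P ≈ 0.9995 ≈ 99.95%


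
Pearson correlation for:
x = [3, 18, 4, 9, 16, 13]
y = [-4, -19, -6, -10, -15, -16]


n=6, Σx=63, Σy=-70, Σxy=-916, Σx²=855, Σy²=994
r = (6×(-916) - 63×(-70))/√((6×855 - 63²)(6×994 - (-70)²))
= -1086/√(1161×1064) = -1086/√1235304 ≈ -1086/1111.4423 ≈ -0.9771

r ≈ -0.9771


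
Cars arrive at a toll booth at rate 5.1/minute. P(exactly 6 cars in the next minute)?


Poisson(λ=5.1): P(X=6) = e^(-λ)×λ^k/k!
= e^(-5.1) × 5.1^6 / 6!
≈ 0.006096746566 × 17596.287801 / 720 ≈ 0.149000

P(X=6) ≈ 0.149000 ≈ 14.90%


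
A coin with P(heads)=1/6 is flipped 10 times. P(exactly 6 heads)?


Binomial: P(X=6) = C(10,6)×p^6×(1-p)^4
= 210 × 1/46656 × 625/1296 = 21875/10077696

P(X=6) = 21875/10077696 ≈ 0.22%


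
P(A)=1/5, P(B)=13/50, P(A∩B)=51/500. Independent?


P(A)×P(B) = 13/250
P(A∩B) = 51/500
Not equal → NOT independent

No, not independent


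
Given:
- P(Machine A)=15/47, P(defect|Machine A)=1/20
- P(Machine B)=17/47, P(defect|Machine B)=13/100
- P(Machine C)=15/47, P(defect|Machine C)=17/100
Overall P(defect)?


P(B) = Σ P(B|Aᵢ)×P(Aᵢ)
  1/20×15/47 = 3/188
  13/100×17/47 = 221/4700
  17/100×15/47 = 51/940
Sum = 551/4700

P(defect) = 551/4700 ≈ 11.72%


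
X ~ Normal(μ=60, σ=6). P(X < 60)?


z = (60-60)/6 = 0.0
P(Z < 0.0) = 0.5000

P(X < 60) ≈ 0.5000


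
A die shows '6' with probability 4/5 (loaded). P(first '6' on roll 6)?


Geometric: P(X=6) = (1-p)^(k-1)×p = (1/5)^5×4/5 = 4/15625

P(X=6) = 4/15625 ≈ 0.03%


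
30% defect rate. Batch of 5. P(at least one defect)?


P(all good) = (7/10)^5 = 16807/100000
P(≥1 defect) = 83193/100000

P = 83193/100000 ≈ 83.19%


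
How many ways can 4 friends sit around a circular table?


Circular arrangements of 4 distinct objects: fix one position to break rotational symmetry.
(n-1)! = 3! = 6

6


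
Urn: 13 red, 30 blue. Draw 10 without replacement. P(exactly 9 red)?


Hypergeometric: C(13,9)×C(30,1)/C(43,10)
= 715×30/1917334783 = 1650/147487291

P(X=9) = 1650/147487291 ≈ 0.00%


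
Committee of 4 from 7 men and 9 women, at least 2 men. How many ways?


Count by #men:
  2M,2W: C(7,2)×C(9,2)=756
  3M,1W: C(7,3)×C(9,1)=315
  4M,0W: C(7,4)×C(9,0)=35
Total = 1106

1106


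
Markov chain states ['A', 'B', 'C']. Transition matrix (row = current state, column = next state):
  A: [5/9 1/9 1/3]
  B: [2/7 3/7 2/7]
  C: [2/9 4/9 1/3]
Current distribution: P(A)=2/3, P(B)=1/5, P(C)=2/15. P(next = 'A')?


P(next=A) = Σᵢ P(now=i)×P(i→A)
= 2/3×5/9 + 1/5×2/7 + 2/15×2/9
= 10/27 + 2/35 + 4/135 = 16/35

P = 16/35 ≈ 0.4571


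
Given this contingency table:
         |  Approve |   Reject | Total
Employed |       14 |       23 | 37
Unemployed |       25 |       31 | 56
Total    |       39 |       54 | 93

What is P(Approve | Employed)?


P(Approve | Employed) = 14/(14+23) = 14/37

P(Approve|Employed) = 14/37 ≈ 37.84%


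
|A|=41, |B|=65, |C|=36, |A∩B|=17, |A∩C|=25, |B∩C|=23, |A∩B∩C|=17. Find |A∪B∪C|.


|A∪B∪C| = 41+65+36-17-25-23+17 = 94

|A∪B∪C| = 94


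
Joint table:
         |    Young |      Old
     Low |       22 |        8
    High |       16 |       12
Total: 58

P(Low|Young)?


P(Low|Young) = 22/(22+16) = 22/38 = 11/19

P = 11/19 ≈ 57.89%


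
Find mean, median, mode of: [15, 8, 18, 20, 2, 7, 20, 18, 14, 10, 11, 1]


Sorted: [1, 2, 7, 8, 10, 11, 14, 15, 18, 18, 20, 20]
Mean = 144/12 = 12
Median = 25/2
Freq: {15: 1, 8: 1, 18: 2, 20: 2, 2: 1, 7: 1, 14: 1, 10: 1, 11: 1, 1: 1}
Mode: [18, 20]

Mean=12, Median=25/2, Mode=[18, 20]


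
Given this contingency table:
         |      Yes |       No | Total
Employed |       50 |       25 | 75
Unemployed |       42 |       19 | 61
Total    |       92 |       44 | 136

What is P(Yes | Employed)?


P(Yes | Employed) = 50/(50+25) = 50/75 = 2/3

P(Yes|Employed) = 2/3 ≈ 66.67%


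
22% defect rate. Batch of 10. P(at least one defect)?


P(all good) = (39/50)^10 = 8140406085191601/97656250000000000
P(≥1 defect) = 89515843914808399/97656250000000000

P = 89515843914808399/97656250000000000 ≈ 91.66%


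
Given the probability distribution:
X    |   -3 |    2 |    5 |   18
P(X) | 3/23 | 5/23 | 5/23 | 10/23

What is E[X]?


E[X] = Σ x·P(X=x)
= (-3)×(3/23) + (2)×(5/23) + (5)×(5/23) + (18)×(10/23)
= 206/23

E[X] = 206/23


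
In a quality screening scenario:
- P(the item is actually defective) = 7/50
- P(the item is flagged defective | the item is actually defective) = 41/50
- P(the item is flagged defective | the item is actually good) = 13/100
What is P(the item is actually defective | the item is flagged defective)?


Using Bayes' theorem:
P(A|B) = P(B|A)·P(A) / P(B)

P(the item is flagged defective) = 41/50 × 7/50 + 13/100 × 43/50
= 287/2500 + 559/5000 = 1133/5000

P(the item is actually defective|the item is flagged defective) = (287/2500) / (1133/5000) = 574/1133

P(the item is actually defective|the item is flagged defective) = 574/1133 ≈ 50.66%


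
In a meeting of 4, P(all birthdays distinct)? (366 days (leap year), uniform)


P(all different) = Π(366-i)/366 for i=0..3
= (366/366)×(365/366)×...×(363/366)
= 0.983689

P ≈ 0.9837 ≈ 98.37%


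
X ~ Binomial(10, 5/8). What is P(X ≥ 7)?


P(X ≥ 7) = Σ P(X=i) for i=7..10
P(X=7) = 31640625/134217728
P(X=8) = 158203125/1073741824
P(X=9) = 29296875/536870912
P(X=10) = 9765625/1073741824
Sum = 119921875/268435456

P(X ≥ 7) = 119921875/268435456 ≈ 44.67%


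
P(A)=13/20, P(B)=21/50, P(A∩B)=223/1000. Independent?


P(A)×P(B) = 273/1000
P(A∩B) = 223/1000
Not equal → NOT independent

No, not independent


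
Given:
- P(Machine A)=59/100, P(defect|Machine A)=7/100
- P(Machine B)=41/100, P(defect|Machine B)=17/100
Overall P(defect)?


P(B) = Σ P(B|Aᵢ)×P(Aᵢ)
  7/100×59/100 = 413/10000
  17/100×41/100 = 697/10000
Sum = 111/1000

P(defect) = 111/1000 ≈ 11.10%


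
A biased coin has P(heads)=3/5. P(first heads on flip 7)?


Geometric: P(X=7) = (1-p)^(k-1)×p = (2/5)^6×3/5 = 192/78125

P(X=7) = 192/78125 ≈ 0.25%


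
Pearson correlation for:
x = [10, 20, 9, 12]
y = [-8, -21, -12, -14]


n=4, Σx=51, Σy=-55, Σxy=-776, Σx²=725, Σy²=845
r = (4×(-776) - 51×(-55))/√((4×725 - 51²)(4×845 - (-55)²))
= -299/√(299×355) = -299/√106145 ≈ -299/325.7990 ≈ -0.9177

r ≈ -0.9177


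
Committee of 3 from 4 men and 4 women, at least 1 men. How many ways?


Count by #men:
  1M,2W: C(4,1)×C(4,2)=24
  2M,1W: C(4,2)×C(4,1)=24
  3M,0W: C(4,3)×C(4,0)=4
Total = 52

52


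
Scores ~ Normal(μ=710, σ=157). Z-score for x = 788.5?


z = (x - μ)/σ = (788.5 - 710)/157 = 0.5

z = 0.5


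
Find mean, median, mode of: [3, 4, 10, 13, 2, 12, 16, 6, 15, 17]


Sorted: [2, 3, 4, 6, 10, 12, 13, 15, 16, 17]
Mean = 98/10 = 49/5
Median = 11
Freq: {3: 1, 4: 1, 10: 1, 13: 1, 2: 1, 12: 1, 16: 1, 6: 1, 15: 1, 17: 1}
Mode: No mode

Mean=49/5, Median=11, Mode=No mode


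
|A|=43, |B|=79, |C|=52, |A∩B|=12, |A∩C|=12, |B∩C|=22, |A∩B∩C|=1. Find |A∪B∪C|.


|A∪B∪C| = 43+79+52-12-12-22+1 = 129

|A∪B∪C| = 129


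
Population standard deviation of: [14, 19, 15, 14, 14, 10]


Mean = 86/6 = 43/3
  (14-43/3)²=1/9
  (19-43/3)²=196/9
  (15-43/3)²=4/9
  (14-43/3)²=1/9
  (14-43/3)²=1/9
  (10-43/3)²=169/9
Σ(x-μ)² = 124/3
σ² = (124/3)/6 = 62/9

σ = √(62/9) ≈ 2.6247


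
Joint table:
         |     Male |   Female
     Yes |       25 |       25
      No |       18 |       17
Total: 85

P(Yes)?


P(Yes) = (25+25)/85 = 50/85 = 10/17

P(Yes) = 10/17 ≈ 58.82%


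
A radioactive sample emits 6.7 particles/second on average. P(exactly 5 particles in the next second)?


Poisson(λ=6.7): P(X=5) = e^(-λ)×λ^k/k!
= e^(-6.7) × 6.7^5 / 5!
≈ 0.001230911903 × 13501.25107 / 120 ≈ 0.138490

P(X=5) ≈ 0.138490 ≈ 13.85%


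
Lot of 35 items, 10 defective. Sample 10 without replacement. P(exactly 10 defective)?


Hypergeometric: C(10,10)×C(25,0)/C(35,10)
= 1×1/183579396 = 1/183579396

P(X=10) = 1/183579396 ≈ 0.00%


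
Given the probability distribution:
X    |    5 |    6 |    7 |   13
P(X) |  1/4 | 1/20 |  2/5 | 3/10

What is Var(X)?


E[X] = 33/4
E[X²] = 1567/20
Var(X) = E[X²] - (E[X])² = 1567/20 - 1089/16 = 823/80

Var(X) = 823/80 ≈ 10.2875


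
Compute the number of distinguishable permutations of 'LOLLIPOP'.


Letters: 8, freq: {'L': 3, 'O': 2, 'I': 1, 'P': 2}
8!/(3!×2!×1!×2!) = 40320/24 = 1680

1680


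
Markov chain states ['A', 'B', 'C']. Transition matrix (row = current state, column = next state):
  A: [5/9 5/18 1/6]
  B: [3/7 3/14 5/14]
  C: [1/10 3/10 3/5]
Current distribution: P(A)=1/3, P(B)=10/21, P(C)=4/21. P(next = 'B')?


P(next=B) = Σᵢ P(now=i)×P(i→B)
= 1/3×5/18 + 10/21×3/14 + 4/21×3/10
= 5/54 + 5/49 + 2/35 = 3331/13230

P = 3331/13230 ≈ 0.2518


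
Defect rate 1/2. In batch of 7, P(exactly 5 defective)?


Binomial: P(X=5) = C(7,5)×p^5×(1-p)^2
= 21 × 1/32 × 1/4 = 21/128

P(X=5) = 21/128 ≈ 16.41%


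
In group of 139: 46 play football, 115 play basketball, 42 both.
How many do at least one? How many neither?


|A∪B| = 46+115-42 = 119
Neither = 139-119 = 20

At least one: 119; Neither: 20


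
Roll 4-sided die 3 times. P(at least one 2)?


P(no 2)^3 = (3/4)^3 = 27/64
P(≥1) = 1 - 27/64 = 37/64

P = 37/64 ≈ 57.81%


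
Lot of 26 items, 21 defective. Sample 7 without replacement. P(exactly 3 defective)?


Hypergeometric: C(21,3)×C(5,4)/C(26,7)
= 1330×5/657800 = 133/13156

P(X=3) = 133/13156 ≈ 1.01%


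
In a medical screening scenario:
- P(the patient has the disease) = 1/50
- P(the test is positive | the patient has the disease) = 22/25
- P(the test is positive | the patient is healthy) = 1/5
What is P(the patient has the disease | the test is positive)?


Using Bayes' theorem:
P(A|B) = P(B|A)·P(A) / P(B)

P(the test is positive) = 22/25 × 1/50 + 1/5 × 49/50
= 11/625 + 49/250 = 267/1250

P(the patient has the disease|the test is positive) = (11/625) / (267/1250) = 22/267

P(the patient has the disease|the test is positive) = 22/267 ≈ 8.24%


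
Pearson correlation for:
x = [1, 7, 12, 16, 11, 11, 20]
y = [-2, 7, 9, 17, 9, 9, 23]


n=7, Σx=78, Σy=72, Σxy=1085, Σx²=1092, Σy²=1114
r = (7×1085 - 78×72)/√((7×1092 - 78²)(7×1114 - 72²))
= 1979/√(1560×2614) = 1979/√4077840 ≈ 1979/2019.3662 ≈ 0.9800

r ≈ 0.9800


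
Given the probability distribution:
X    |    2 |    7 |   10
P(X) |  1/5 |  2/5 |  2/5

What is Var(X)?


E[X] = 36/5
E[X²] = 302/5
Var(X) = E[X²] - (E[X])² = 302/5 - 1296/25 = 214/25

Var(X) = 214/25 ≈ 8.5600


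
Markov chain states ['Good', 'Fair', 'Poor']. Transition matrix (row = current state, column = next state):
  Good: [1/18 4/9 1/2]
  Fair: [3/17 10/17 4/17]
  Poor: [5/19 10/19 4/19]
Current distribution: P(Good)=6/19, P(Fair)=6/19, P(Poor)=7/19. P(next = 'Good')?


P(next=Good) = Σᵢ P(now=i)×P(i→Good)
= 6/19×1/18 + 6/19×3/17 + 7/19×5/19
= 1/57 + 18/323 + 35/361 = 3134/18411

P = 3134/18411 ≈ 0.1702


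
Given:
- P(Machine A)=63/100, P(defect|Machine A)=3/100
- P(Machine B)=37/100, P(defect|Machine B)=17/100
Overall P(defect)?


P(B) = Σ P(B|Aᵢ)×P(Aᵢ)
  3/100×63/100 = 189/10000
  17/100×37/100 = 629/10000
Sum = 409/5000

P(defect) = 409/5000 ≈ 8.18%


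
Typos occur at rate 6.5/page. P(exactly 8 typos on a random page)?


Poisson(λ=6.5): P(X=8) = e^(-λ)×λ^k/k!
= e^(-6.5) × 6.5^8 / 8!
≈ 0.001503439193 × 3186448.12891 / 40320 ≈ 0.118815

P(X=8) ≈ 0.118815 ≈ 11.88%


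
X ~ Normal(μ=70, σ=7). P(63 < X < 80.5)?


z₁=(63-70)/7=-1.0, z₂=(80.5-70)/7=1.5
P = Φ(1.5) - Φ(-1.0) = 0.933193 - 0.158655 = 0.774538 ≈ 0.7745

P(63 < X < 80.5) ≈ 0.7745


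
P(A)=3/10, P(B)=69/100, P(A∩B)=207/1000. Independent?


P(A)×P(B) = 207/1000
P(A∩B) = 207/1000
Equal ✓ → Independent

Yes, independent


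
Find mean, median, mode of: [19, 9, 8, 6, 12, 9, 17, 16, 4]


Sorted: [4, 6, 8, 9, 9, 12, 16, 17, 19]
Mean = 100/9
Median = 9
Freq: {19: 1, 9: 2, 8: 1, 6: 1, 12: 1, 17: 1, 16: 1, 4: 1}
Mode: [9]

Mean=100/9, Median=9, Mode=9


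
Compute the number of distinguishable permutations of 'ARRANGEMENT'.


Letters: 11, freq: {'A': 2, 'R': 2, 'N': 2, 'G': 1, 'E': 2, 'M': 1, 'T': 1}
11!/(2!×2!×2!×1!×2!×1!×1!) = 39916800/16 = 2494800

2494800
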